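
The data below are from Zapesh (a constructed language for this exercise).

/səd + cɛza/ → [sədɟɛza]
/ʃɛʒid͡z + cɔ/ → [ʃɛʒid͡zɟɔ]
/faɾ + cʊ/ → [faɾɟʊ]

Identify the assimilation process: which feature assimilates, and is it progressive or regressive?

The segment that alternates is /c/, which surfaces as [ɟ] when adjacent to /d/.
/c/ is voiceless while /d/ is voiced; the output [ɟ] is voiced, matching the trigger — so the feature that spreads is voicing.
Place and manner are unchanged, so the assimilation is partial, not total.
Checking the remaining alternations: /c/ → [ɟ] after /d͡z/ (voiceless → voiced, matching voiced); /c/ → [ɟ] after /ɾ/ (voiceless → voiced, matching voiced) — only voicing changes, and always toward the preceding segment.
Since the segment that changes follows the conditioning segment, the assimilation is progressive.

progressive voicing assimilation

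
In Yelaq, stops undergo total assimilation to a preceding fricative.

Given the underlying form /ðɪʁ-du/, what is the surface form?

/d/ is the segment targeted by the rule; it sits immediately after /ʁ/, so it assimilates completely and surfaces as [ʁ].

[ðɪʁʁu]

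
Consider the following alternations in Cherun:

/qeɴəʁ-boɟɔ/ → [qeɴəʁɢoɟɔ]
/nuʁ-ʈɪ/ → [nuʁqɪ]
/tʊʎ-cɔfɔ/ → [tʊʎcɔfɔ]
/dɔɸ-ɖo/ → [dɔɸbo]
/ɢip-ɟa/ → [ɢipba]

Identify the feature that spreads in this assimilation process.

place

The segment that alternates is /b/, which surfaces as [ɢ] when adjacent to /ʁ/.
/b/ is bilabial while /ʁ/ is uvular; the output [ɢ] is uvular, matching the trigger — so the feature that spreads is place.
The same holds elsewhere in the data: /ʈ/ → [q] after /ʁ/ (retroflex → uvular, matching uvular); /ɖ/ → [b] after /ɸ/ (retroflex → bilabial, matching bilabial); /ɟ/ → [b] after /p/ (palatal → bilabial, matching bilabial) — only place changes, and always toward the preceding segment.
Nothing changes in [tʊʎcɔfɔ]: there the adjacent consonants already agree in place (/c/ and /ʎ/ are both palatal), so this form is consistent with the same rule.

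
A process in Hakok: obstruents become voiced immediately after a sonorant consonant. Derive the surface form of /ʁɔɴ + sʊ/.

[ʁɔɴzʊ]

The rule targets /s/ (voiceless alveolar fricative), which sits after the trigger /ɴ/ (voiced).
A voiced alveolar fricative is [z], so the surface segment is [z].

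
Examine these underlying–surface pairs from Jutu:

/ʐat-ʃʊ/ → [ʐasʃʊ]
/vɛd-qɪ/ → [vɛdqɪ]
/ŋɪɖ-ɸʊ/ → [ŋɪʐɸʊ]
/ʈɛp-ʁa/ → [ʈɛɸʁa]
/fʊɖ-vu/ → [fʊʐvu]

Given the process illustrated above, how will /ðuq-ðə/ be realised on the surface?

[ðuχðə]

The data show regressive manner assimilation: /t/ → [s] before /ʃ/; /ɖ/ → [ʐ] before /ɸ/; /p/ → [ɸ] before /ʁ/; /ɖ/ → [ʐ] before /v/. In each pair only manner changes, matching the following consonant, while place and voice stay constant.
Nothing changes in [vɛdqɪ]: there the adjacent consonants already agree in manner (/d/ and /q/ are both stops), so this form is consistent with the same rule.
/q/ is a voiceless uvular stop. The following trigger /ð/ is a fricative, so /q/ must become a fricative as well.
The voiceless uvular fricative is [χ], so /q/ → [χ].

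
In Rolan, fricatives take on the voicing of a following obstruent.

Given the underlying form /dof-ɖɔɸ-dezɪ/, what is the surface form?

/f/ is a voiceless labiodental fricative. The following trigger /ɖ/ is voiced, so /f/ must become voiced as well.
A voiced labiodental fricative is [v], so the surface segment is [v].
At the second juncture, /ɸ/ likewise becomes [β] adjacent to /d/.

[dovɖɔβdezɪ]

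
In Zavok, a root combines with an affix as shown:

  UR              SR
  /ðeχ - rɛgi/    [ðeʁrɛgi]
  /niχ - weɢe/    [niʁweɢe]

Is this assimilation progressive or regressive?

regressive

Comparing underlying and surface forms, /χ/ → [ʁ] is the alternation; the neighbouring /r/ is constant.
The change voiceless → voiced matches the voicing of the following /r/, identifying this as voicing assimilation.
The other alternating form patterns the same way: /χ/ → [ʁ] before /w/ (voiceless → voiced, matching voiced) — only voicing changes, and always toward the following segment.
The trigger is the following segment, so the direction is regressive (anticipatory).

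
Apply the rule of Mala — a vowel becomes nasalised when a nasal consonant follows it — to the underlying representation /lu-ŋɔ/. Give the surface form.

The vowel /u/ is adjacent to the following nasal /ŋ/, so it acquires [+nasal] and surfaces as [ũ].

[lũŋɔ]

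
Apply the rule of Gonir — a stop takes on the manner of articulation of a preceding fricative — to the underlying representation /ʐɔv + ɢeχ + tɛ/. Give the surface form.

[ʐɔvʁeχsɛ]

/ɢ/ is a voiced uvular stop. The preceding trigger /v/ is a fricative, so /ɢ/ must become a fricative as well.
A voiced uvular fricative is [ʁ], so the surface segment is [ʁ].
The same rule applies at the second boundary: /t/ → [s] next to /χ/.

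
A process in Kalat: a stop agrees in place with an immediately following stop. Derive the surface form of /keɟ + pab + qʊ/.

[kebpaɢqʊ]

/ɟ/ is a voiced palatal stop. The following trigger /p/ is bilabial, so /ɟ/ must become bilabial as well.
A voiced bilabial stop is [b], so the surface segment is [b].
The same rule applies at the second boundary: /b/ → [ɢ] next to /q/.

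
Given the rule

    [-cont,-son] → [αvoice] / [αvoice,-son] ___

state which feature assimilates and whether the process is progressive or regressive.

progressive voicing assimilation

The shared variable α links the value of [voice] on the target to the same value on the neighbouring segment, so voicing is the feature that assimilates.
The conditioning segment sits to the left of the focus bar, meaning the trigger precedes the segment that changes — progressive assimilation.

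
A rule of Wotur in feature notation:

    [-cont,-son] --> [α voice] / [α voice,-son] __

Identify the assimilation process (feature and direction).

The shared variable α links the value of [voice] on the target to the same value on the neighbouring segment, so voicing is the feature that assimilates.
Since the environment is written before the underscore, the trigger precedes the target; the direction is progressive.

progressive voicing assimilation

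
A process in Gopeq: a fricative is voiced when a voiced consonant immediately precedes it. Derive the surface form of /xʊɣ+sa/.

/s/ is a voiceless alveolar fricative. The preceding trigger /ɣ/ is voiced, so /s/ must become voiced as well.
Changing only its voicing to voiced gives [z] — the voiced alveolar fricative.

[xʊɣza]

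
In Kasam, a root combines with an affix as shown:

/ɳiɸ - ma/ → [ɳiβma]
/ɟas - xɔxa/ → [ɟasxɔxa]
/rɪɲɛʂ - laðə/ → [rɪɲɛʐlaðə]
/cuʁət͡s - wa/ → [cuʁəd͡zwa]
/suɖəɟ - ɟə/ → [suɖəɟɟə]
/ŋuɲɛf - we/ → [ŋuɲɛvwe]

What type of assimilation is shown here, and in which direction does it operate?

Underlying /ɸ/ is realised as [β] next to /m/; /m/ itself does not change.
The change voiceless → voiced matches the voicing of the following /m/, identifying this as voicing assimilation.
Place and manner are unchanged, so the assimilation is partial, not total.
The other alternating forms pattern the same way: /ʂ/ → [ʐ] before /l/ (voiceless → voiced, matching voiced); /t͡s/ → [d͡z] before /w/ (voiceless → voiced, matching voiced); /f/ → [v] before /w/ (voiceless → voiced, matching voiced) — only voicing changes, and always toward the following segment.
No alternation appears in [ɟasxɔxa], [suɖəɟɟə]: there the adjacent consonants already agree in voicing (/s/ and /x/ are both voiceless; /ɟ/ and /ɟ/ are both voiced), so these forms are consistent with the same rule.
The trigger is the following segment, so the direction is regressive (anticipatory).

regressive voicing assimilation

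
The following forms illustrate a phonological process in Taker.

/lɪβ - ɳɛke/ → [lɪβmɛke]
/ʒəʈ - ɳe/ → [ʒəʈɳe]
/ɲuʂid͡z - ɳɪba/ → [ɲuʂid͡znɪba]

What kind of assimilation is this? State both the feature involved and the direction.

The segment that alternates is /ɳ/, which surfaces as [m] when adjacent to /β/.
The change retroflex → bilabial matches the place of the preceding /β/, identifying this as place assimilation.
Manner and voice are unchanged, so the assimilation is partial, not total.
The same holds elsewhere in the data: /ɳ/ → [n] after /d͡z/ (retroflex → alveolar, matching alveolar) — only place changes, and always toward the preceding segment.
No alternation appears in [ʒəʈɳe]: there the adjacent consonants already agree in place (/ɳ/ and /ʈ/ are both retroflex), so this form is consistent with the same rule.
The trigger is the preceding segment, so the direction is progressive (perseverative).

progressive place assimilation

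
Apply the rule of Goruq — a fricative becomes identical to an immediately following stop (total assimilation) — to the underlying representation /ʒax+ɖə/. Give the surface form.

[ʒaɖɖə]

/x/ is the segment targeted by the rule; it sits immediately before /ɖ/, so it assimilates completely and surfaces as [ɖ].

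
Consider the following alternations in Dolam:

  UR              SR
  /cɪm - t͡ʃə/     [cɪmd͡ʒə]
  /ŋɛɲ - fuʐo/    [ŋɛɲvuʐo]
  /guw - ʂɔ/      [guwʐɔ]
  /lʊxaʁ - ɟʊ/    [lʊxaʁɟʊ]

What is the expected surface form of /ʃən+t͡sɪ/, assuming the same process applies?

The data show progressive voicing assimilation: /t͡ʃ/ → [d͡ʒ] after /m/; /f/ → [v] after /ɲ/; /ʂ/ → [ʐ] after /w/. In each pair only voicing changes, matching the preceding consonant, while place and manner stay constant.
No alternation appears in [lʊxaʁɟʊ]: there the adjacent consonants already agree in voicing (/ɟ/ and /ʁ/ are both voiced), so this form is consistent with the same rule.
/t͡s/ is a voiceless alveolar affricate. The preceding trigger /n/ is voiced, so /t͡s/ must become voiced as well.
A voiced alveolar affricate is [d͡z], so the surface segment is [d͡z].

[ʃənd͡zɪ]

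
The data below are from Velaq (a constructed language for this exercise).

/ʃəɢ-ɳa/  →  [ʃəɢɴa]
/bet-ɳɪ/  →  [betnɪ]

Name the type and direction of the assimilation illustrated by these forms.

progressive place assimilation

Comparing underlying and surface forms, /ɳ/ → [ɴ] is the alternation; the neighbouring /ɢ/ is constant.
/ɳ/ is retroflex while /ɢ/ is uvular; the output [ɴ] is uvular, matching the trigger — so the feature that spreads is place.
Manner and voice are unchanged, so the assimilation is partial, not total.
The other alternating form patterns the same way: /ɳ/ → [n] after /t/ (retroflex → alveolar, matching alveolar) — only place changes, and always toward the preceding segment.
The trigger is the preceding segment, so the direction is progressive (perseverative).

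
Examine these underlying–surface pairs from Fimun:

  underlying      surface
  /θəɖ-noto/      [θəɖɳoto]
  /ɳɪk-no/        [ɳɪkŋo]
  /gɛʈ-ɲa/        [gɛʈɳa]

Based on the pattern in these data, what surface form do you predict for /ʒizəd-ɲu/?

[ʒizədnu]

The data show progressive place assimilation: /n/ → [ɳ] after /ɖ/; /n/ → [ŋ] after /k/; /ɲ/ → [ɳ] after /ʈ/. In each pair only place changes, matching the preceding consonant, while manner and voice stay constant.
The rule targets /ɲ/ (voiced palatal nasal), which sits after the trigger /d/ (alveolar).
A voiced alveolar nasal is [n], so the surface segment is [n].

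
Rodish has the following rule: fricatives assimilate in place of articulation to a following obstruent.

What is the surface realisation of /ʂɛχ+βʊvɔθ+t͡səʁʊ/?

[ʂɛɸβʊvɔst͡səʁʊ]

/χ/ is a voiceless uvular fricative. The following trigger /β/ is bilabial, so /χ/ must become bilabial as well.
A voiceless bilabial fricative is [ɸ], so the surface segment is [ɸ].
At the second juncture, /θ/ likewise becomes [s] adjacent to /t͡s/.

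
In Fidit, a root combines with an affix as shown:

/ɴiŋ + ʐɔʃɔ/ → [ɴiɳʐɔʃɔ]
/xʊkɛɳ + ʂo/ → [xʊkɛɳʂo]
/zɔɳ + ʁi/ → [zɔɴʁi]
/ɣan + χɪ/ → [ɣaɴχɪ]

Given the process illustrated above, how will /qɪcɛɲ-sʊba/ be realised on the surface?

[qɪcɛnsʊba]

The data show regressive place assimilation: /ŋ/ → [ɳ] before /ʐ/; /ɳ/ → [ɴ] before /ʁ/; /n/ → [ɴ] before /χ/. In each pair only place changes, matching the following consonant, while manner and voice stay constant.
No alternation appears in [xʊkɛɳʂo]: there the adjacent consonants already agree in place (/ɳ/ and /ʂ/ are both retroflex), so this form is consistent with the same rule.
The rule targets /ɲ/ (voiced palatal nasal), which sits before the trigger /s/ (alveolar).
A voiced alveolar nasal is [n], so the surface segment is [n].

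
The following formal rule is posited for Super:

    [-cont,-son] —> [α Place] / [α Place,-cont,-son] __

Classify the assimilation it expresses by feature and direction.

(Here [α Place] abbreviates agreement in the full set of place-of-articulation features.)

progressive place assimilation

The shared variable α links the value of the place features (abbreviated [Place]) on the target to the same value on the neighbouring segment, so place is the feature that assimilates.
The conditioning segment sits to the left of the focus bar, meaning the trigger precedes the segment that changes — progressive assimilation.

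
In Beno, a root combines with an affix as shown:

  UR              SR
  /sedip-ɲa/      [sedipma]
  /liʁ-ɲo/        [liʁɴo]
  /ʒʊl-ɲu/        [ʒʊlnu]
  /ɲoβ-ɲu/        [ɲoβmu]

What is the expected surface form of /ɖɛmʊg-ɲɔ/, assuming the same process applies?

[ɖɛmʊgŋɔ]

The data show progressive place assimilation: /ɲ/ → [m] after /p/; /ɲ/ → [ɴ] after /ʁ/; /ɲ/ → [n] after /l/; /ɲ/ → [m] after /β/. In each pair only place changes, matching the preceding consonant, while manner and voice stay constant.
/ɲ/ is a voiced palatal nasal. The preceding trigger /g/ is velar, so /ɲ/ must become velar as well.
The voiced velar nasal is [ŋ], so /ɲ/ → [ŋ].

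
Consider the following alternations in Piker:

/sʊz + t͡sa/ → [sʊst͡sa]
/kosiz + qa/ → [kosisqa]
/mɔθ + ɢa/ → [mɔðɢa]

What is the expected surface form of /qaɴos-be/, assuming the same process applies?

The data show regressive voicing assimilation: /z/ → [s] before /t͡s/; /z/ → [s] before /q/; /θ/ → [ð] before /ɢ/. In each pair only voicing changes, matching the following consonant, while place and manner stay constant.
The rule targets /s/ (voiceless alveolar fricative), which sits before the trigger /b/ (voiced).
The voiced alveolar fricative is [z], so /s/ → [z].

[qaɴozbe]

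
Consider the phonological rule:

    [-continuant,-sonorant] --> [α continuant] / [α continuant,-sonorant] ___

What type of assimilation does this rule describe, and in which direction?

progressive manner assimilation

The shared variable α links the value of [continuant] on the target to that of the neighbouring obstruent. [continuant] distinguishes stops from fricatives — a manner-of-articulation feature — so this is manner assimilation.
Since the environment is written before the underscore, the trigger precedes the target; the direction is progressive.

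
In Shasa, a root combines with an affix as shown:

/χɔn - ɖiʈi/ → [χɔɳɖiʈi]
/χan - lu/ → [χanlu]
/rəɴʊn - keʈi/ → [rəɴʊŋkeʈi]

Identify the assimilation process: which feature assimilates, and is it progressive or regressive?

regressive place assimilation

Underlying /n/ is realised as [ɳ] next to /ɖ/; /ɖ/ itself does not change.
/n/ is alveolar while /ɖ/ is retroflex; the output [ɳ] is retroflex, matching the trigger — so the feature that spreads is place.
Manner and voice are unchanged, so the assimilation is partial, not total.
The same holds elsewhere in the data: /n/ → [ŋ] before /k/ (alveolar → velar, matching velar) — only place changes, and always toward the following segment.
No alternation appears in [χanlu]: there the adjacent consonants already agree in place (/n/ and /l/ are both alveolar), so this form is consistent with the same rule.
The trigger is the following segment, so the direction is regressive (anticipatory).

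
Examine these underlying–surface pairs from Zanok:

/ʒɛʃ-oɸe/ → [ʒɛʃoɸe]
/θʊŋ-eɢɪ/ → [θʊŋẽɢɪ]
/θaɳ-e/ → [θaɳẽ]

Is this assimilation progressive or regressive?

progressive

The vowel /e/ surfaces as nasalised [ẽ] next to the preceding nasal /ŋ/ — it has acquired the [+nasal] feature of its neighbour.
Likewise in the remaining data: /e/ → [ẽ] after /ɳ/ — each time a vowel is nasalised next to a preceding nasal.
No change occurs in [ʒɛʃoɸe] because the vowel at the boundary is adjacent to an oral consonant, not a nasal (/o/ next to /ʃ/).
Because the conditioning nasal is to the left of the vowel that changes, the process is progressive (perseverative).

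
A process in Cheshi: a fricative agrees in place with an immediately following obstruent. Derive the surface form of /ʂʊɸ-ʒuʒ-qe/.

[ʂʊʃʒuʁqe]

The rule targets /ɸ/ (voiceless bilabial fricative), which sits before the trigger /ʒ/ (postalveolar).
The voiceless postalveolar fricative is [ʃ], so /ɸ/ → [ʃ].
The same rule applies at the second boundary: /ʒ/ → [ʁ] next to /q/.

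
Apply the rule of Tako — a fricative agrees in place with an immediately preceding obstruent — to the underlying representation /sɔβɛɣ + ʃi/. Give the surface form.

/ʃ/ is a voiceless postalveolar fricative. The preceding trigger /ɣ/ is velar, so /ʃ/ must become velar as well.
A voiceless velar fricative is [x], so the surface segment is [x].

[sɔβɛɣxi]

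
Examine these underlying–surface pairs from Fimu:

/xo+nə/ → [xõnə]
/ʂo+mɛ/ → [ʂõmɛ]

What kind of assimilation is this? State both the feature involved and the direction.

The vowel /o/ surfaces as nasalised [õ] next to the following nasal /n/ — it has acquired the [+nasal] feature of its neighbour.
The other form shows the same pattern: /o/ → [õ] before /m/ — each time a vowel is nasalised next to a following nasal.
Because the conditioning nasal is to the right of the vowel that changes, the process is regressive (anticipatory).

regressive nasality assimilation (vowel nasalisation)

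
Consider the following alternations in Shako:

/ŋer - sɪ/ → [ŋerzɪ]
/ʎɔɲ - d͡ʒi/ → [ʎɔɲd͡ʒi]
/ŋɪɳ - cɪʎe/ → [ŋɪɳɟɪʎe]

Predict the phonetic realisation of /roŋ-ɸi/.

[roŋβi]

The data show progressive voicing assimilation: /s/ → [z] after /r/; /c/ → [ɟ] after /ɳ/. In each pair only voicing changes, matching the preceding consonant, while place and manner stay constant.
No alternation appears in [ʎɔɲd͡ʒi]: there the adjacent consonants already agree in voicing (/d͡ʒ/ and /ɲ/ are both voiced), so this form is consistent with the same rule.
/ɸ/ is a voiceless bilabial fricative. The preceding trigger /ŋ/ is voiced, so /ɸ/ must become voiced as well.
The voiced bilabial fricative is [β], so /ɸ/ → [β].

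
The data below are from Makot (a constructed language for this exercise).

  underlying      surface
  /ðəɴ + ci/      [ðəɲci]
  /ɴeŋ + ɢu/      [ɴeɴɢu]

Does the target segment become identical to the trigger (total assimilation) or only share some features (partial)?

partial assimilation

The segment that alternates is /ɴ/, which surfaces as [ɲ] when adjacent to /c/.
/ɴ/ is uvular while /c/ is palatal; the output [ɲ] is palatal, matching the trigger — so the feature that spreads is place.
Manner and voice are unchanged, so the assimilation is partial, not total.
Checking the remaining alternation: /ŋ/ → [ɴ] before /ɢ/ (velar → uvular, matching uvular) — only place changes, and always toward the following segment.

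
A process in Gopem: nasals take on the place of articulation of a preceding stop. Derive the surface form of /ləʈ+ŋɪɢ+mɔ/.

/ŋ/ is a voiced velar nasal. The preceding trigger /ʈ/ is retroflex, so /ŋ/ must become retroflex as well.
The voiced retroflex nasal is [ɳ], so /ŋ/ → [ɳ].
The same rule applies at the second boundary: /m/ → [ɴ] next to /ɢ/.

[ləʈɳɪɢɴɔ]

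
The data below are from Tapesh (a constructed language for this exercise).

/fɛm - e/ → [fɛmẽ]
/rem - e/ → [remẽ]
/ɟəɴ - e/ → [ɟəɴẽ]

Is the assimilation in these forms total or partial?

partial assimilation

The vowel /e/ surfaces as nasalised [ẽ] next to the preceding nasal /m/ — it has acquired the [+nasal] feature of its neighbour.
The other form shows the same pattern: /e/ → [ẽ] after /ɴ/ — each time a vowel is nasalised next to a preceding nasal.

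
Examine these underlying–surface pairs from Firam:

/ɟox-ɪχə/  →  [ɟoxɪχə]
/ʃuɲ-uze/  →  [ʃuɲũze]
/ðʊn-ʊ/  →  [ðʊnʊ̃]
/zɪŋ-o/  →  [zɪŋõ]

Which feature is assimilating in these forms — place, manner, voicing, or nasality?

The vowel /u/ surfaces as nasalised [ũ] next to the preceding nasal /ɲ/ — it has acquired the [+nasal] feature of its neighbour.
Likewise in the remaining data: /ʊ/ → [ʊ̃] after /n/; /o/ → [õ] after /ŋ/ — each time a vowel is nasalised next to a preceding nasal.
No change occurs in [ɟoxɪχə] because the vowel at the boundary is adjacent to an oral consonant, not a nasal (/ɪ/ next to /x/).

nasality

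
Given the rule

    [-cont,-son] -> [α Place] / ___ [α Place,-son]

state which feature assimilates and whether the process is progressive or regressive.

The shared variable α links the value of the place features (abbreviated [Place]) on the target to the same value on the neighbouring segment, so place is the feature that assimilates.
The conditioning segment sits to the right of the focus bar, meaning the trigger follows the segment that changes — regressive assimilation.

regressive place assimilation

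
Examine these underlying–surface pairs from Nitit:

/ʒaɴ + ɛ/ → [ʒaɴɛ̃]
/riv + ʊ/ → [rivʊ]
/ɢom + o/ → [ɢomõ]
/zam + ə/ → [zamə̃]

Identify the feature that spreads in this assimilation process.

nasality

The vowel /ɛ/ surfaces as nasalised [ɛ̃] next to the preceding nasal /ɴ/ — it has acquired the [+nasal] feature of its neighbour.
Likewise in the remaining data: /o/ → [õ] after /m/; /ə/ → [ə̃] after /m/ — each time a vowel is nasalised next to a preceding nasal.
No change occurs in [rivʊ] because the vowel at the boundary is adjacent to an oral consonant, not a nasal (/ʊ/ next to /v/).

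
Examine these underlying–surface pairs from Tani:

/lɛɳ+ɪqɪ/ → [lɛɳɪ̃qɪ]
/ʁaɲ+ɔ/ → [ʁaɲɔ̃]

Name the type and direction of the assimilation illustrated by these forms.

The vowel /ɪ/ surfaces as nasalised [ɪ̃] next to the preceding nasal /ɳ/ — it has acquired the [+nasal] feature of its neighbour.
The other form shows the same pattern: /ɔ/ → [ɔ̃] after /ɲ/ — each time a vowel is nasalised next to a preceding nasal.
Because the conditioning nasal is to the left of the vowel that changes, the process is progressive (perseverative).

progressive nasality assimilation (vowel nasalisation)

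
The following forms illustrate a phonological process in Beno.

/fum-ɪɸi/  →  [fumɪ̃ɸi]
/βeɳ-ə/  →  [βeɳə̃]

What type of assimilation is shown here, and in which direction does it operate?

progressive nasality assimilation (vowel nasalisation)

The vowel /ɪ/ surfaces as nasalised [ɪ̃] next to the preceding nasal /m/ — it has acquired the [+nasal] feature of its neighbour.
The other form shows the same pattern: /ə/ → [ə̃] after /ɳ/ — each time a vowel is nasalised next to a preceding nasal.
Because the conditioning nasal is to the left of the vowel that changes, the process is progressive (perseverative).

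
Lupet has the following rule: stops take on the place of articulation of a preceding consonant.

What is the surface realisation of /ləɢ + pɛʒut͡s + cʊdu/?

The rule targets /p/ (voiceless bilabial stop), which sits after the trigger /ɢ/ (uvular).
A voiceless uvular stop is [q], so the surface segment is [q].
The same rule applies at the second boundary: /c/ → [t] next to /t͡s/.

[ləɢqɛʒut͡stʊdu]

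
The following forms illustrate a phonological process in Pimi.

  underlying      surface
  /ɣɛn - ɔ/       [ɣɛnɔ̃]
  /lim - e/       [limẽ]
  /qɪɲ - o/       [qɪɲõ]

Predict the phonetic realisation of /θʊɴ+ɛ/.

The data show progressive nasality assimilation (vowel nasalisation): /ɔ/ → [ɔ̃] after /n/; /e/ → [ẽ] after /m/; /o/ → [õ] after /ɲ/ — a vowel is nasalised by an immediately preceding nasal consonant.
The vowel /ɛ/ is adjacent to the preceding nasal /ɴ/, so it acquires [+nasal] and surfaces as [ɛ̃].

[θʊɴɛ̃]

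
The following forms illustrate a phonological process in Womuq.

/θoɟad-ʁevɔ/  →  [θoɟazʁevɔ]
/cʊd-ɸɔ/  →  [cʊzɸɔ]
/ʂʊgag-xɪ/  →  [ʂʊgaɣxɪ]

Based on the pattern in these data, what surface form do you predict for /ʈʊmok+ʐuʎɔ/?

The data show regressive manner assimilation: /d/ → [z] before /ʁ/; /d/ → [z] before /ɸ/; /g/ → [ɣ] before /x/. In each pair only manner changes, matching the following consonant, while place and voice stay constant.
The rule targets /k/ (voiceless velar stop), which sits before the trigger /ʐ/ (fricative).
Changing only its manner to fricative gives [x] — the voiceless velar fricative.

[ʈʊmoxʐuʎɔ]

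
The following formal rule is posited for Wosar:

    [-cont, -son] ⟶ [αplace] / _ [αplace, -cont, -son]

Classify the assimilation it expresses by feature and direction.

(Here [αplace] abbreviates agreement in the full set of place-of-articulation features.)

The rule copies the place features (abbreviated [place]) from the environment onto the target, so the assimilating feature is place.
Since the environment is written after the underscore, the trigger follows the target; the direction is regressive.

regressive place assimilation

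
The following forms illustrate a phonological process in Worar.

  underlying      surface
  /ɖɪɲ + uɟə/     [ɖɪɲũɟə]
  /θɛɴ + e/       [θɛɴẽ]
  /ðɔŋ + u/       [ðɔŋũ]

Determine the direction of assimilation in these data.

The vowel /u/ surfaces as nasalised [ũ] next to the preceding nasal /ɲ/ — it has acquired the [+nasal] feature of its neighbour.
Likewise in the remaining data: /e/ → [ẽ] after /ɴ/; /u/ → [ũ] after /ŋ/ — each time a vowel is nasalised next to a preceding nasal.
Because the conditioning nasal is to the left of the vowel that changes, the process is progressive (perseverative).

progressive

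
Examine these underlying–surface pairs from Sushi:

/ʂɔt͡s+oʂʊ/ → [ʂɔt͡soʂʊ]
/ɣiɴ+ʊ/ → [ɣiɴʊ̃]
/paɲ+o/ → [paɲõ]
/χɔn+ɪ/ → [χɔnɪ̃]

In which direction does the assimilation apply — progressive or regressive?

The vowel /ʊ/ surfaces as nasalised [ʊ̃] next to the preceding nasal /ɴ/ — it has acquired the [+nasal] feature of its neighbour.
The other forms show the same pattern: /o/ → [õ] after /ɲ/; /ɪ/ → [ɪ̃] after /n/ — each time a vowel is nasalised next to a preceding nasal.
No change occurs in [ʂɔt͡soʂʊ] because the vowel at the boundary is adjacent to an oral consonant, not a nasal (/o/ next to /t͡s/).
Because the conditioning nasal is to the left of the vowel that changes, the process is progressive (perseverative).

progressive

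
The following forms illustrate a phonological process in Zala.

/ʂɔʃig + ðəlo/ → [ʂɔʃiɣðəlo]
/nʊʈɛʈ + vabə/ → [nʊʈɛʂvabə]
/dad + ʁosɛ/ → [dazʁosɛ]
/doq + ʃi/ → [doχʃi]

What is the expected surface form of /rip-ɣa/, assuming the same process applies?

The data show regressive manner assimilation: /g/ → [ɣ] before /ð/; /ʈ/ → [ʂ] before /v/; /d/ → [z] before /ʁ/; /q/ → [χ] before /ʃ/. In each pair only manner changes, matching the following consonant, while place and voice stay constant.
The rule targets /p/ (voiceless bilabial stop), which sits before the trigger /ɣ/ (fricative).
Changing only its manner to fricative gives [ɸ] — the voiceless bilabial fricative.

[riɸɣa]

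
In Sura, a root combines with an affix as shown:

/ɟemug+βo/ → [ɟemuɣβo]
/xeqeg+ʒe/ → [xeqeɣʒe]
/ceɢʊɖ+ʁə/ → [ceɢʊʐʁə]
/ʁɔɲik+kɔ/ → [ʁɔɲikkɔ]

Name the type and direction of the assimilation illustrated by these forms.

Comparing underlying and surface forms, /g/ → [ɣ] is the alternation; the neighbouring /β/ is constant.
The change stop → fricative matches the manner of the following /β/, identifying this as manner assimilation.
Place and voice are unchanged, so the assimilation is partial, not total.
The same holds elsewhere in the data: /g/ → [ɣ] before /ʒ/ (stop → fricative, matching a fricative); /ɖ/ → [ʐ] before /ʁ/ (stop → fricative, matching a fricative) — only manner changes, and always toward the following segment.
No alternation appears in [ʁɔɲikkɔ]: there the adjacent consonants already agree in manner (/k/ and /k/ are both stops), so this form is consistent with the same rule.
Since the segment that changes precedes the conditioning segment, the assimilation is regressive.

regressive manner assimilation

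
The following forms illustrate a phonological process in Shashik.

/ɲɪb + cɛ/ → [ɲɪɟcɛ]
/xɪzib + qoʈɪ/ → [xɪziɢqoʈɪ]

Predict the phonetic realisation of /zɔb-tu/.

The data show regressive place assimilation: /b/ → [ɟ] before /c/; /b/ → [ɢ] before /q/. In each pair only place changes, matching the following consonant, while manner and voice stay constant.
/b/ is a voiced bilabial stop. The following trigger /t/ is alveolar, so /b/ must become alveolar as well.
A voiced alveolar stop is [d], so the surface segment is [d].

[zɔdtu]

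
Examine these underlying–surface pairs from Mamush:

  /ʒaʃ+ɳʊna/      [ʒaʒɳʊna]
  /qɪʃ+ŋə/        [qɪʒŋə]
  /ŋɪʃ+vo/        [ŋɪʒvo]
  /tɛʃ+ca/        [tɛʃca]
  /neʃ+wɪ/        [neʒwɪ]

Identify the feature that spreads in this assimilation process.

voicing

The segment that alternates is /ʃ/, which surfaces as [ʒ] when adjacent to /ɳ/.
/ʃ/ is voiceless while /ɳ/ is voiced; the output [ʒ] is voiced, matching the trigger — so the feature that spreads is voicing.
The same holds elsewhere in the data: /ʃ/ → [ʒ] before /ŋ/ (voiceless → voiced, matching voiced); /ʃ/ → [ʒ] before /v/ (voiceless → voiced, matching voiced); /ʃ/ → [ʒ] before /w/ (voiceless → voiced, matching voiced) — only voicing changes, and always toward the following segment.
No alternation appears in [tɛʃca]: there the adjacent consonants already agree in voicing (/ʃ/ and /c/ are both voiceless), so this form is consistent with the same rule.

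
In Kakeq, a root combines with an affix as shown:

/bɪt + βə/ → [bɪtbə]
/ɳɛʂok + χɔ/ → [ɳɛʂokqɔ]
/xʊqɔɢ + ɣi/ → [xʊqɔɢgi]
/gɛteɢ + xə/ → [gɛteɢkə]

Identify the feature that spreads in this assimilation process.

manner

Underlying /β/ is realised as [b] next to /t/; /t/ itself does not change.
/β/ is a fricative while /t/ is a stop; the output [b] is a stop, matching the trigger — so the feature that spreads is manner.
Checking the remaining alternations: /χ/ → [q] after /k/ (fricative → stop, matching a stop); /ɣ/ → [g] after /ɢ/ (fricative → stop, matching a stop); /x/ → [k] after /ɢ/ (fricative → stop, matching a stop) — only manner changes, and always toward the preceding segment.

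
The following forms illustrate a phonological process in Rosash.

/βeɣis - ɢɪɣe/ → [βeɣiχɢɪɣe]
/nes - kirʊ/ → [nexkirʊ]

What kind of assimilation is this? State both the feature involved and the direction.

regressive place assimilation

Comparing underlying and surface forms, /s/ → [χ] is the alternation; the neighbouring /ɢ/ is constant.
The change alveolar → uvular matches the place of the following /ɢ/, identifying this as place assimilation.
Manner and voice are unchanged, so the assimilation is partial, not total.
The same holds elsewhere in the data: /s/ → [x] before /k/ (alveolar → velar, matching velar) — only place changes, and always toward the following segment.
Since the segment that changes precedes the conditioning segment, the assimilation is regressive.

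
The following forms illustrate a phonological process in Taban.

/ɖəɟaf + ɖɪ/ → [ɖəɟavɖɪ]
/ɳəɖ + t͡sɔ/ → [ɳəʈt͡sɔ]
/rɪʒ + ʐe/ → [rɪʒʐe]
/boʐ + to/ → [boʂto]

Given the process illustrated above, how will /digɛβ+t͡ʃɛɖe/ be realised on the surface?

[digɛɸt͡ʃɛɖe]

The data show regressive voicing assimilation: /f/ → [v] before /ɖ/; /ɖ/ → [ʈ] before /t͡s/; /ʐ/ → [ʂ] before /t/. In each pair only voicing changes, matching the following consonant, while place and manner stay constant.
No alternation appears in [rɪʒʐe]: there the adjacent consonants already agree in voicing (/ʒ/ and /ʐ/ are both voiced), so this form is consistent with the same rule.
The rule targets /β/ (voiced bilabial fricative), which sits before the trigger /t͡ʃ/ (voiceless).
A voiceless bilabial fricative is [ɸ], so the surface segment is [ɸ].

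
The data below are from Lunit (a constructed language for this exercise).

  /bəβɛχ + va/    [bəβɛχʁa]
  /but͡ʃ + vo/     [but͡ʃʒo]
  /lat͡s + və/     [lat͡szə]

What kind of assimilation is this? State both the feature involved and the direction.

progressive place assimilation

Underlying /v/ is realised as [ʁ] next to /χ/; /χ/ itself does not change.
The change labiodental → uvular matches the place of the preceding /χ/, identifying this as place assimilation.
Manner and voice are unchanged, so the assimilation is partial, not total.
The same holds elsewhere in the data: /v/ → [ʒ] after /t͡ʃ/ (labiodental → postalveolar, matching postalveolar); /v/ → [z] after /t͡s/ (labiodental → alveolar, matching alveolar) — only place changes, and always toward the preceding segment.
The trigger is the preceding segment, so the direction is progressive (perseverative).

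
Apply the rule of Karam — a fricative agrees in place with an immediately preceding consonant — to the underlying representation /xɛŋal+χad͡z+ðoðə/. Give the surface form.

[xɛŋalsad͡zzoðə]

The rule targets /χ/ (voiceless uvular fricative), which sits after the trigger /l/ (alveolar).
Changing only its place to alveolar gives [s] — the voiceless alveolar fricative.
The same rule applies at the second boundary: /ð/ → [z] next to /d͡z/.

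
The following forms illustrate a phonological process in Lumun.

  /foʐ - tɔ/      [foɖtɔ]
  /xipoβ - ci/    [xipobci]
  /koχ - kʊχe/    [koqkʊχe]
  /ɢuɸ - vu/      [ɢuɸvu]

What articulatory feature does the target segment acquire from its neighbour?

manner

The segment that alternates is /ʐ/, which surfaces as [ɖ] when adjacent to /t/.
/ʐ/ is a fricative while /t/ is a stop; the output [ɖ] is a stop, matching the trigger — so the feature that spreads is manner.
The same holds elsewhere in the data: /β/ → [b] before /c/ (fricative → stop, matching a stop); /χ/ → [q] before /k/ (fricative → stop, matching a stop) — only manner changes, and always toward the following segment.
Nothing changes in [ɢuɸvu]: there the adjacent consonants already agree in manner (/ɸ/ and /v/ are both fricatives), so this form is consistent with the same rule.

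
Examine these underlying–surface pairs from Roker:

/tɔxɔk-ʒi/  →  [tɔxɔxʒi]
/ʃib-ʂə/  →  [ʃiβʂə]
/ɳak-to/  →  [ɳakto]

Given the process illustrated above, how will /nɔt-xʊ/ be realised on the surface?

The data show regressive manner assimilation: /k/ → [x] before /ʒ/; /b/ → [β] before /ʂ/. In each pair only manner changes, matching the following consonant, while place and voice stay constant.
No alternation appears in [ɳakto]: there the adjacent consonants already agree in manner (/k/ and /t/ are both stops), so this form is consistent with the same rule.
/t/ is a voiceless alveolar stop. The following trigger /x/ is a fricative, so /t/ must become a fricative as well.
Changing only its manner to fricative gives [s] — the voiceless alveolar fricative.

[nɔsxʊ]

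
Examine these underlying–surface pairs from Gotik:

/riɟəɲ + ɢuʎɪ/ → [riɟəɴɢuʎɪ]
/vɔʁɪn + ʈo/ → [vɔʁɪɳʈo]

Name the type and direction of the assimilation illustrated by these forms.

regressive place assimilation

The segment that alternates is /ɲ/, which surfaces as [ɴ] when adjacent to /ɢ/.
The change palatal → uvular matches the place of the following /ɢ/, identifying this as place assimilation.
Manner and voice are unchanged, so the assimilation is partial, not total.
The other alternating form patterns the same way: /n/ → [ɳ] before /ʈ/ (alveolar → retroflex, matching retroflex) — only place changes, and always toward the following segment.
The trigger is the following segment, so the direction is regressive (anticipatory).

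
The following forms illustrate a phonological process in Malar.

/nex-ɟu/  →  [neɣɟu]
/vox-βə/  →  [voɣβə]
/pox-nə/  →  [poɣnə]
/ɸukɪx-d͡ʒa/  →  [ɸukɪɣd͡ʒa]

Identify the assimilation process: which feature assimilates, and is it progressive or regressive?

Comparing underlying and surface forms, /x/ → [ɣ] is the alternation; the neighbouring /ɟ/ is constant.
/x/ is voiceless while /ɟ/ is voiced; the output [ɣ] is voiced, matching the trigger — so the feature that spreads is voicing.
Place and manner are unchanged, so the assimilation is partial, not total.
Checking the remaining alternations: /x/ → [ɣ] before /β/ (voiceless → voiced, matching voiced); /x/ → [ɣ] before /n/ (voiceless → voiced, matching voiced); /x/ → [ɣ] before /d͡ʒ/ (voiceless → voiced, matching voiced) — only voicing changes, and always toward the following segment.
The trigger is the following segment, so the direction is regressive (anticipatory).

regressive voicing assimilation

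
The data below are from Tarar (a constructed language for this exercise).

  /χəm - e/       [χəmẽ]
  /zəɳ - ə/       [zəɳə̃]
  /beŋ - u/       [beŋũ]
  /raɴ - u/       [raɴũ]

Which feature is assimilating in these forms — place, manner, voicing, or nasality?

The vowel /e/ surfaces as nasalised [ẽ] next to the preceding nasal /m/ — it has acquired the [+nasal] feature of its neighbour.
The other forms show the same pattern: /ə/ → [ə̃] after /ɳ/; /u/ → [ũ] after /ŋ/; /u/ → [ũ] after /ɴ/ — each time a vowel is nasalised next to a preceding nasal.

nasality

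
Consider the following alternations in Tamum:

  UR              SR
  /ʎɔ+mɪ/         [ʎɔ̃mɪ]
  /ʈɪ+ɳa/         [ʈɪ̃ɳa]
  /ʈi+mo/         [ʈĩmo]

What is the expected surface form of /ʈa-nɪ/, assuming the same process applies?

The data show regressive nasality assimilation (vowel nasalisation): /ɔ/ → [ɔ̃] before /m/; /ɪ/ → [ɪ̃] before /ɳ/; /i/ → [ĩ] before /m/ — a vowel is nasalised by an immediately following nasal consonant.
The vowel /a/ is adjacent to the following nasal /n/, so it acquires [+nasal] and surfaces as [ã].

[ʈãnɪ]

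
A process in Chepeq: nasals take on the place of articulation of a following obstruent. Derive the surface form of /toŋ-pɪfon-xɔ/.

[tompɪfoŋxɔ]

/ŋ/ is a voiced velar nasal. The following trigger /p/ is bilabial, so /ŋ/ must become bilabial as well.
The voiced bilabial nasal is [m], so /ŋ/ → [m].
At the second juncture, /n/ likewise becomes [ŋ] adjacent to /x/.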